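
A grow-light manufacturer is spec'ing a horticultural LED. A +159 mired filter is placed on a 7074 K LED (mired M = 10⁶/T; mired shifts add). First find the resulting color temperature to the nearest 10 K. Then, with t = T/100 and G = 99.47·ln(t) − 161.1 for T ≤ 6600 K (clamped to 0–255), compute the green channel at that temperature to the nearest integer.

M_in = 10⁶/7074 = 141.36; M_out = 141.36 + (+159) = 300.36.
T_out = 10⁶/300.36 = 3329.3 K → 3330 K; t = 33.3.
G = 99.47·ln 33.3 − 161.1 = 99.47·3.5056 − 161.1 = 187.598.
Rounded: 188.

188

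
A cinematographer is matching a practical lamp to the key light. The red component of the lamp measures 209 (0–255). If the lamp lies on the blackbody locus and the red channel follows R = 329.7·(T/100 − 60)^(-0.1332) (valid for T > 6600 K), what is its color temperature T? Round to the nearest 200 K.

(t − 60)^(-0.1332) = 209/329.7 = 0.63391.
t − 60 = 0.63391^(1/-0.1332) = 0.63391^(-7.508) = 30.639, so t = 90.639.
T = 100·t = 9064 K → 9000 K to the nearest 200 K.

9000 K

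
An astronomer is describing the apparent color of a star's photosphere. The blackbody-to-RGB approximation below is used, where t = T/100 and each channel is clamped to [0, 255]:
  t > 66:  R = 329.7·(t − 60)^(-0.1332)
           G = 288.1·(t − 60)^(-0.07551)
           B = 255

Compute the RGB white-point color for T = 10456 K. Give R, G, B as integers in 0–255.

t = 10456/100 = 104.56; the t > 66 branch applies.
R = 329.7·(104.56 − 60)^(-0.1332) = 329.7·44.56^(-0.1332) = 329.7·0.60306 = 198.829.
G = 288.1·(104.56 − 60)^(-0.07551) = 288.1·44.56^(-0.07551) = 288.1·0.75074 = 216.287.
B = 255 by definition for t > 66.
Rounded: (199, 216, 255).

R=199, G=216, B=255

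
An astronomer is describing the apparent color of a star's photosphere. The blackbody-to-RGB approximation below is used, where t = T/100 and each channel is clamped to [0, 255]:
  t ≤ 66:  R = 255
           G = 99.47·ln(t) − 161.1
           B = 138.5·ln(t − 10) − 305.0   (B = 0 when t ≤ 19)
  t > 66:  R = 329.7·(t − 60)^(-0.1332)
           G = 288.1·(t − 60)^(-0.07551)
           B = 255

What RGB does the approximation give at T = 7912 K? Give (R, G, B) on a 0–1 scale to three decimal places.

(0.873, 0.904, 1.000)

t = 7912/100 = 79.12; the t > 66 branch applies.
R = 329.7·(79.12 − 60)^(-0.1332) = 329.7·19.12^(-0.1332) = 329.7·0.67500 = 222.549.
G = 288.1·(79.12 − 60)^(-0.07551) = 288.1·19.12^(-0.07551) = 288.1·0.80027 = 230.557.
B = 255 by definition for t > 66.
Dividing each by 255: (0.8727, 0.9041, 1.0000) → (0.873, 0.904, 1.000).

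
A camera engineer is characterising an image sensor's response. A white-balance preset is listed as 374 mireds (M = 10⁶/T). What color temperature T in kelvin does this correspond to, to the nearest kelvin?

2674 K

T = 10⁶ / 374 = 2673.80 K → 2674 K.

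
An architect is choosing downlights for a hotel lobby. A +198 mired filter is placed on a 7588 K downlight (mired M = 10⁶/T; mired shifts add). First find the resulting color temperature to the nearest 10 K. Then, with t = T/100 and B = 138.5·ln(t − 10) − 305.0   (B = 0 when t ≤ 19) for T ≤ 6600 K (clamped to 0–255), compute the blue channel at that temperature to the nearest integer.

112

M_in = 10⁶/7588 = 131.79; M_out = 131.79 + (+198) = 329.79.
T_out = 10⁶/329.79 = 3032.3 K → 3030 K; t = 30.3.
B = 138.5·ln(30.3 − 10) − 305.0 = 138.5·ln 20.3 − 305.0 = 138.5·3.0106 − 305.0 = 111.971.
Rounded: 112.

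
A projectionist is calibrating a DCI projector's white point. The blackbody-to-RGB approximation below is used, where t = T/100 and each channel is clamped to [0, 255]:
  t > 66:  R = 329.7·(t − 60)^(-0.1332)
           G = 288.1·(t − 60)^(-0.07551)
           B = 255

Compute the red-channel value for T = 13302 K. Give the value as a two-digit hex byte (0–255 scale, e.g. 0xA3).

t = 13302/100 = 133.02; the t > 66 branch applies.
R = 329.7·(133.02 − 60)^(-0.1332) = 329.7·73.02^(-0.1332) = 329.7·0.56466 = 186.169.
Rounded: 186; in hex, 0xBA.

0xBA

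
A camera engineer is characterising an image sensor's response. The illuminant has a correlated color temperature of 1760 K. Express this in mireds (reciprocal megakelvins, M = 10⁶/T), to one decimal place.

568.2 mireds

M = 10⁶ / 1760 = 568.182 → 568.2 mireds.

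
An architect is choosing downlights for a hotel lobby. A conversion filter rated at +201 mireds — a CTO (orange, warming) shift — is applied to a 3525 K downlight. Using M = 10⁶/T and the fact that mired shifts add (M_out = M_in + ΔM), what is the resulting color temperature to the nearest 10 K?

M_in = 10⁶/3525 = 283.69 mireds.
M_out = 283.69 + (+201) = 484.69 mireds.
T_out = 10⁶/484.69 = 2063.2 K → 2060 K.

2060 K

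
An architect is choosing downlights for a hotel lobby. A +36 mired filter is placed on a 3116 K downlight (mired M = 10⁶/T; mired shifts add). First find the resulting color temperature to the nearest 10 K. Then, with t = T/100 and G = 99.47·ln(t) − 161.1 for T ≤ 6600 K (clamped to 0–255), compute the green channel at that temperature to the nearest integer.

170

M_in = 10⁶/3116 = 320.92; M_out = 320.92 + (+36) = 356.92.
T_out = 10⁶/356.92 = 2801.7 K → 2800 K; t = 28.
G = 99.47·ln 28 − 161.1 = 99.47·3.3322 − 161.1 = 170.354.
Rounded: 170.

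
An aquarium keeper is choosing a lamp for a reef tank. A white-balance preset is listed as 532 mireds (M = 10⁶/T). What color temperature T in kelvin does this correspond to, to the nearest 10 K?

1880 K

T = 10⁶ / 532 = 1879.70 K → 1880 K.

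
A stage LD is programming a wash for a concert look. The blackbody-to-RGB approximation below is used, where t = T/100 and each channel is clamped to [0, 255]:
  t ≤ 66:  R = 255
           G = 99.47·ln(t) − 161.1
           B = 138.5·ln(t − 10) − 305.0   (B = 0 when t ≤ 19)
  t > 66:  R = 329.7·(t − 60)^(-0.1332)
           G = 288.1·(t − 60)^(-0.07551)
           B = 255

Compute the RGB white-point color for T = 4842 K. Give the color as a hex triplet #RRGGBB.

t = 4842/100 = 48.42; the t ≤ 66 branch applies.
R = 255 by definition for t ≤ 66.
G = 99.47·ln 48.42 − 161.1 = 99.47·3.8799 − 161.1 = 224.835.
B = 138.5·ln(48.42 − 10) − 305.0 = 138.5·ln 38.42 − 305.0 = 138.5·3.6486 − 305.0 = 200.328.
Rounded: (255, 225, 200).
In hex: #FFE1C8.

#FFE1C8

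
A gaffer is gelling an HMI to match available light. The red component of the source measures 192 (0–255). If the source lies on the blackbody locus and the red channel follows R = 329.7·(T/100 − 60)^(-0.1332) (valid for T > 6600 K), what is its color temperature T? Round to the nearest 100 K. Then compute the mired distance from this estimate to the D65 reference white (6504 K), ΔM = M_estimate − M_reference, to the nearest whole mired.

(t − 60)^(-0.1332) = 192/329.7 = 0.58235.
t − 60 = 0.58235^(1/-0.1332) = 0.58235^(-7.508) = 57.929, so t = 117.929.
T = 100·t = 11793 K → 11800 K to the nearest 100 K.
M_estimate = 10⁶/11800 = 84.75; M_reference = 10⁶/6504 = 153.75.
ΔM = 84.75 − 153.75 = -69.01 → -69 mireds.

-69 mireds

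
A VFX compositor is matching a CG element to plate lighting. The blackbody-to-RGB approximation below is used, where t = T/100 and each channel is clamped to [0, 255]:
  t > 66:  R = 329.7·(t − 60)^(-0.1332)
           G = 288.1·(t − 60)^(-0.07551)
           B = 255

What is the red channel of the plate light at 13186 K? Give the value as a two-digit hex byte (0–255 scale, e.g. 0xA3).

t = 13186/100 = 131.86; the t > 66 branch applies.
R = 329.7·(131.86 − 60)^(-0.1332) = 329.7·71.86^(-0.1332) = 329.7·0.56587 = 186.567.
Rounded: 187; in hex, 0xBB.

0xBB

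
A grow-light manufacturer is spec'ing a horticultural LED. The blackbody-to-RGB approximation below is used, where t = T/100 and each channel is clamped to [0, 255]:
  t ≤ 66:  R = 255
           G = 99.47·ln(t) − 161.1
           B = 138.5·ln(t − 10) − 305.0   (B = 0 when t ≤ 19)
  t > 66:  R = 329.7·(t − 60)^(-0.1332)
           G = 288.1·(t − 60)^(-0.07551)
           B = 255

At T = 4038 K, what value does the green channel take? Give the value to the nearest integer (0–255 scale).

207

t = 4038/100 = 40.38; the t ≤ 66 branch applies.
G = 99.47·ln 40.38 − 161.1 = 99.47·3.6983 − 161.1 = 206.773.
Rounded: 207.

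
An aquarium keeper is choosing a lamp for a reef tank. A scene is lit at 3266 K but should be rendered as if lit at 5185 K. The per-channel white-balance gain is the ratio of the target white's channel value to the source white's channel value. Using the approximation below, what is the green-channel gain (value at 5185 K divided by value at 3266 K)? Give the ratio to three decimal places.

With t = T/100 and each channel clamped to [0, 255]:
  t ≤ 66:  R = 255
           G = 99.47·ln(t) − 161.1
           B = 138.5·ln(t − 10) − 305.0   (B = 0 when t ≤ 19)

At 3266 K (t = 32.66):
  G = 99.47·ln 32.66 − 161.1 = 99.47·3.4862 − 161.1 = 185.667.
At 5185 K (t = 51.85):
  G = 99.47·ln 51.85 − 161.1 = 99.47·3.9484 − 161.1 = 231.643.
Gain = 231.643 / 185.667 = 1.2476 → 1.248.

1.248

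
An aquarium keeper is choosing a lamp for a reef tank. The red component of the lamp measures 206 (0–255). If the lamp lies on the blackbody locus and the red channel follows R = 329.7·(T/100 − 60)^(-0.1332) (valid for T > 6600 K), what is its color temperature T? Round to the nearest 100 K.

9400 K

(t − 60)^(-0.1332) = 206/329.7 = 0.62481.
t − 60 = 0.62481^(1/-0.1332) = 0.62481^(-7.508) = 34.152, so t = 94.152.
T = 100·t = 9415 K → 9400 K to the nearest 100 K.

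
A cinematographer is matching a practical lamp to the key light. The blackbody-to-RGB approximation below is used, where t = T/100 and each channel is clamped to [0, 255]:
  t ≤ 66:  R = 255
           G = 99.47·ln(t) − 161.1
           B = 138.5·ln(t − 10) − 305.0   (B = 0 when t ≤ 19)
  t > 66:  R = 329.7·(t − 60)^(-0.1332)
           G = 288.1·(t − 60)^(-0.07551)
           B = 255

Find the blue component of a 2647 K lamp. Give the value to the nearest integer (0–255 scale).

83

t = 2647/100 = 26.47; the t ≤ 66 branch applies.
B = 138.5·ln(26.47 − 10) − 305.0 = 138.5·ln 16.47 − 305.0 = 138.5·2.8015 − 305.0 = 83.013.
Rounded: 83.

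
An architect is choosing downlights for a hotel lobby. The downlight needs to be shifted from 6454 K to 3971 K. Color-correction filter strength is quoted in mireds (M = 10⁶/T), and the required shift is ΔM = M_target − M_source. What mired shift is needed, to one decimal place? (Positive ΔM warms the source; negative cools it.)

M_source = 10⁶/6454 = 154.943; M_target = 10⁶/3971 = 251.826.
ΔM = 251.826 − 154.943 = 96.883 → +96.9 mireds, a warming shift.

+96.9 mireds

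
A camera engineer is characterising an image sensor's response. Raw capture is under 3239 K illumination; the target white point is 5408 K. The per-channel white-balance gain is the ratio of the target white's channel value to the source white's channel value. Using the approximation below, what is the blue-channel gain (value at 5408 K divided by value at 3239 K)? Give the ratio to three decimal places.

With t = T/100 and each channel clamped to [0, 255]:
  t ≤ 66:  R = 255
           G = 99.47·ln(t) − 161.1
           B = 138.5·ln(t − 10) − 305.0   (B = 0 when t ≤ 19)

At 3239 K (t = 32.39):
  B = 138.5·ln(32.39 − 10) − 305.0 = 138.5·ln 22.39 − 305.0 = 138.5·3.1086 − 305.0 = 125.543.
At 5408 K (t = 54.08):
  B = 138.5·ln(54.08 − 10) − 305.0 = 138.5·ln 44.08 − 305.0 = 138.5·3.7860 − 305.0 = 219.362.
Gain = 219.362 / 125.543 = 1.7473 → 1.747.

1.747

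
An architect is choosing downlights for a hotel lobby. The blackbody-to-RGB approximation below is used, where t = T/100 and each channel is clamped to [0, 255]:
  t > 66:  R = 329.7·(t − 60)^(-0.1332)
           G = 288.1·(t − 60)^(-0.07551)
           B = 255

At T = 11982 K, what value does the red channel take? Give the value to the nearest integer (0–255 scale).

191

t = 11982/100 = 119.82; the t > 66 branch applies.
R = 329.7·(119.82 − 60)^(-0.1332) = 329.7·59.82^(-0.1332) = 329.7·0.57986 = 191.180.
Rounded: 191.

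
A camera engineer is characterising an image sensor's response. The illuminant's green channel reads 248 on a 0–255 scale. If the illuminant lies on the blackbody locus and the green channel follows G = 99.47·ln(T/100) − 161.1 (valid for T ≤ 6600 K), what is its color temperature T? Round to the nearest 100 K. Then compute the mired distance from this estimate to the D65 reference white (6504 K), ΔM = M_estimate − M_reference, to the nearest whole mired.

+10 mireds

ln t = (248 + 161.1) / 99.47 = 4.1128.
t = e^4.1128 = 61.117.
T = 100·t = 6112 K → 6100 K to the nearest 100 K.
M_estimate = 10⁶/6100 = 163.93; M_reference = 10⁶/6504 = 153.75.
ΔM = 163.93 − 153.75 = 10.18 → +10 mireds.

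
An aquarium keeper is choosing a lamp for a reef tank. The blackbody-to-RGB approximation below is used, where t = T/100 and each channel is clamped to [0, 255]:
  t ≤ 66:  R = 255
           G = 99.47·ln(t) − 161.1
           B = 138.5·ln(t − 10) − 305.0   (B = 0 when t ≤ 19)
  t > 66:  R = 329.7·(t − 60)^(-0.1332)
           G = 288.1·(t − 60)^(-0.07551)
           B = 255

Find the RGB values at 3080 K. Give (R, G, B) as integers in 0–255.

t = 3080/100 = 30.8; the t ≤ 66 branch applies.
R = 255 by definition for t ≤ 66.
G = 99.47·ln 30.8 − 161.1 = 99.47·3.4275 − 161.1 = 179.835.
B = 138.5·ln(30.8 − 10) − 305.0 = 138.5·ln 20.8 − 305.0 = 138.5·3.0350 − 305.0 = 115.341.
Rounded: (255, 180, 115).

(255, 180, 115)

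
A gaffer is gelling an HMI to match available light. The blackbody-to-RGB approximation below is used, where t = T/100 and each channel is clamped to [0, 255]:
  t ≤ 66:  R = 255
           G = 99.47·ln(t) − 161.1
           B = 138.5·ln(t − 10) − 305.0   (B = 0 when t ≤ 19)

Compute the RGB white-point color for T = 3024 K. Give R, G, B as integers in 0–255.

t = 3024/100 = 30.24; the t ≤ 66 branch applies.
R = 255 by definition for t ≤ 66.
G = 99.47·ln 30.24 − 161.1 = 99.47·3.4092 − 161.1 = 178.010.
B = 138.5·ln(30.24 − 10) − 305.0 = 138.5·ln 20.24 − 305.0 = 138.5·3.0077 − 305.0 = 111.561.
Rounded: (255, 178, 112).

R=255, G=178, B=112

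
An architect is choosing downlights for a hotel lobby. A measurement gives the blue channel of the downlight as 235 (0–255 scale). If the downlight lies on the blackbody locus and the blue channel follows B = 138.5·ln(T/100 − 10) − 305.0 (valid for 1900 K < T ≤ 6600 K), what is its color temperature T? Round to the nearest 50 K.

5950 K

ln(t − 10) = (235 + 305.0) / 138.5 = 3.8989.
t − 10 = e^3.8989 = 49.349, so t = 59.349.
T = 100·t = 5935 K → 5950 K to the nearest 50 K.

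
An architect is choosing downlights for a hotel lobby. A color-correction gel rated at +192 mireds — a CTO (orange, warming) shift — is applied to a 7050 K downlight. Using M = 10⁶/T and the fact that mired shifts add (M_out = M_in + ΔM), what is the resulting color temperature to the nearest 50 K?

3000 K

M_in = 10⁶/7050 = 141.84 mireds.
M_out = 141.84 + (+192) = 333.84 mireds.
T_out = 10⁶/333.84 = 2995.4 K → 3000 K.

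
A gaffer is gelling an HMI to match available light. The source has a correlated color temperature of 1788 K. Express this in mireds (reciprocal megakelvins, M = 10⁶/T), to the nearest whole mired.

M = 10⁶ / 1788 = 559.284 → 559 mireds.

559 mireds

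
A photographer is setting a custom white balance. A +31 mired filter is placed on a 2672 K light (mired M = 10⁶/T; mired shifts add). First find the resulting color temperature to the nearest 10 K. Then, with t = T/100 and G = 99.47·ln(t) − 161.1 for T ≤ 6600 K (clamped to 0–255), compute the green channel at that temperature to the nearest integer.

158

M_in = 10⁶/2672 = 374.25; M_out = 374.25 + (+31) = 405.25.
T_out = 10⁶/405.25 = 2467.6 K → 2470 K; t = 24.7.
G = 99.47·ln 24.7 − 161.1 = 99.47·3.2068 − 161.1 = 157.881.
Rounded: 158.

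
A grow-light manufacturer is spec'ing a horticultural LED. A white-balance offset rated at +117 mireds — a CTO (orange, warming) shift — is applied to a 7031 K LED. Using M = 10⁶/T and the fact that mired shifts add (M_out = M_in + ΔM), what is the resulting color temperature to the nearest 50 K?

M_in = 10⁶/7031 = 142.23 mireds.
M_out = 142.23 + (+117) = 259.23 mireds.
T_out = 10⁶/259.23 = 3857.6 K → 3850 K.

3850 K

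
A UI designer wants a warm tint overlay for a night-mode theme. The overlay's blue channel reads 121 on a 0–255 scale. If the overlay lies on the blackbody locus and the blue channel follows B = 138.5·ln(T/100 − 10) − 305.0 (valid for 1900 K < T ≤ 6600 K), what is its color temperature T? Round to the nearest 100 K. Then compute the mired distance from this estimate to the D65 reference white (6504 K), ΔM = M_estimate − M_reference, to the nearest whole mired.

ln(t − 10) = (121 + 305.0) / 138.5 = 3.0758.
t − 10 = e^3.0758 = 21.667, so t = 31.667.
T = 100·t = 3167 K → 3200 K to the nearest 100 K.
M_estimate = 10⁶/3200 = 312.50; M_reference = 10⁶/6504 = 153.75.
ΔM = 312.50 − 153.75 = 158.75 → +159 mireds.

+159 mireds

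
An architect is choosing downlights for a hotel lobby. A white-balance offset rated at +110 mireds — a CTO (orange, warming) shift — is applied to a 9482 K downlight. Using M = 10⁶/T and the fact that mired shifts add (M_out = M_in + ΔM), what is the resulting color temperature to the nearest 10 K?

4640 K

M_in = 10⁶/9482 = 105.46 mireds.
M_out = 105.46 + (+110) = 215.46 mireds.
T_out = 10⁶/215.46 = 4641.2 K → 4640 K.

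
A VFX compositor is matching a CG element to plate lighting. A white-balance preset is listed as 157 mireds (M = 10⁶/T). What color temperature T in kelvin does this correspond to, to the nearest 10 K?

6370 K

T = 10⁶ / 157 = 6369.43 K → 6370 K.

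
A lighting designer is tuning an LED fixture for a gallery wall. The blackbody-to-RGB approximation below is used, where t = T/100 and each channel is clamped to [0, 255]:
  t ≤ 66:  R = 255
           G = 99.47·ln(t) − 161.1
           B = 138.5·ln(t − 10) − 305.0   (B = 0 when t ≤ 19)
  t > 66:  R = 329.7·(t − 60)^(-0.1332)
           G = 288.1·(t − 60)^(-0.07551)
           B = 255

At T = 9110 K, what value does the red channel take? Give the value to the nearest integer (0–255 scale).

t = 9110/100 = 91.1; the t > 66 branch applies.
R = 329.7·(91.1 − 60)^(-0.1332) = 329.7·31.1^(-0.1332) = 329.7·0.63265 = 208.585.
Rounded: 209.

209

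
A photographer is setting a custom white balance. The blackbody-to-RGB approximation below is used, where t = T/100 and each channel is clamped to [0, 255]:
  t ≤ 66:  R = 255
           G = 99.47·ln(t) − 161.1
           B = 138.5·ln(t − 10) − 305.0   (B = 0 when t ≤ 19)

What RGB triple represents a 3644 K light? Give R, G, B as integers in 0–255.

R=255, G=197, B=149

t = 3644/100 = 36.44; the t ≤ 66 branch applies.
R = 255 by definition for t ≤ 66.
G = 99.47·ln 36.44 − 161.1 = 99.47·3.5957 − 161.1 = 196.561.
B = 138.5·ln(36.44 − 10) − 305.0 = 138.5·ln 26.44 − 305.0 = 138.5·3.2749 − 305.0 = 148.571.
Rounded: (255, 197, 149).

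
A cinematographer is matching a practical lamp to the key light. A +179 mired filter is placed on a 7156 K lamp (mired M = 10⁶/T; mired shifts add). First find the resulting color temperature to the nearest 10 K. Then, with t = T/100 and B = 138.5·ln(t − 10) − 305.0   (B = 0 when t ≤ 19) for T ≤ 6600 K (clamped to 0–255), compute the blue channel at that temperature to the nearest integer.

119

M_in = 10⁶/7156 = 139.74; M_out = 139.74 + (+179) = 318.74.
T_out = 10⁶/318.74 = 3137.3 K → 3140 K; t = 31.4.
B = 138.5·ln(31.4 − 10) − 305.0 = 138.5·ln 21.4 − 305.0 = 138.5·3.0634 − 305.0 = 119.280.
Rounded: 119.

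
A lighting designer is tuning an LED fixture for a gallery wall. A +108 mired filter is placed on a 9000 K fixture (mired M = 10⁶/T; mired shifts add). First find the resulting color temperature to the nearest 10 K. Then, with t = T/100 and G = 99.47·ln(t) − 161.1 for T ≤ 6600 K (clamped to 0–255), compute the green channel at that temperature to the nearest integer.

M_in = 10⁶/9000 = 111.11; M_out = 111.11 + (+108) = 219.11.
T_out = 10⁶/219.11 = 4563.9 K → 4560 K; t = 45.6.
G = 99.47·ln 45.6 − 161.1 = 99.47·3.8199 − 161.1 = 218.866.
Rounded: 219.

219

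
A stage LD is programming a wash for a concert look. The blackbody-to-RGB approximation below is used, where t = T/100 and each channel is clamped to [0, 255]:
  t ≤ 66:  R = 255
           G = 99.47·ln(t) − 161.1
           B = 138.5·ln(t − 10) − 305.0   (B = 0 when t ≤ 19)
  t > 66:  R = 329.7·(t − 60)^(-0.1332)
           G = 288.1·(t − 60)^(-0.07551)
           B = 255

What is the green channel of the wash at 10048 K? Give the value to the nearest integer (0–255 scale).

218

t = 10048/100 = 100.48; the t > 66 branch applies.
G = 288.1·(100.48 − 60)^(-0.07551) = 288.1·40.48^(-0.07551) = 288.1·0.75620 = 217.862.
Rounded: 218.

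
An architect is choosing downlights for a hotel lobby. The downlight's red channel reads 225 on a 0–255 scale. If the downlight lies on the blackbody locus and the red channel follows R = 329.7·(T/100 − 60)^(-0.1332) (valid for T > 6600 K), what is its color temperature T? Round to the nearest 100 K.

7800 K

(t − 60)^(-0.1332) = 225/329.7 = 0.68244.
t − 60 = 0.68244^(1/-0.1332) = 0.68244^(-7.508) = 17.610, so t = 77.610.
T = 100·t = 7761 K → 7800 K to the nearest 100 K.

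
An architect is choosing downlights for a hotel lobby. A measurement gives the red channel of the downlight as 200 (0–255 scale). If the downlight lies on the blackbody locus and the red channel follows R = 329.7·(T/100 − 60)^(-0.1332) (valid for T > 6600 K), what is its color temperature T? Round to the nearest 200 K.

(t − 60)^(-0.1332) = 200/329.7 = 0.60661.
t − 60 = 0.60661^(1/-0.1332) = 0.60661^(-7.508) = 42.638, so t = 102.638.
T = 100·t = 10264 K → 10200 K to the nearest 200 K.

10200 K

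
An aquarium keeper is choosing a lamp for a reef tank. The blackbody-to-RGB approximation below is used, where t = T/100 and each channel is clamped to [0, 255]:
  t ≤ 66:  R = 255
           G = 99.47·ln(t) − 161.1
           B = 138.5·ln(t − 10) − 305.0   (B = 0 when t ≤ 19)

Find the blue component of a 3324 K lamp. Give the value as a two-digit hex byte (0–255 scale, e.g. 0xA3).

0x83

t = 3324/100 = 33.24; the t ≤ 66 branch applies.
B = 138.5·ln(33.24 − 10) − 305.0 = 138.5·ln 23.24 − 305.0 = 138.5·3.1459 − 305.0 = 130.704.
Rounded: 131; in hex, 0x83.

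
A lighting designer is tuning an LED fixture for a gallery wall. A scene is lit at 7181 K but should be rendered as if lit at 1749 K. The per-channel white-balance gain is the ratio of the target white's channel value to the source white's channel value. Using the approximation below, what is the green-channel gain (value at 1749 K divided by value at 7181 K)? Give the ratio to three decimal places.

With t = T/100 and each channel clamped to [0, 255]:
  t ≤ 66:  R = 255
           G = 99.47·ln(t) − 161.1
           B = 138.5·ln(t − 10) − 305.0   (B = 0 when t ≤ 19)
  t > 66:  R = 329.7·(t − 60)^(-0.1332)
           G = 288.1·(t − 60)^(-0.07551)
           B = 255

0.517

At 7181 K (t = 71.81):
  G = 288.1·(71.81 − 60)^(-0.07551) = 288.1·11.81^(-0.07551) = 288.1·0.82992 = 239.099.
At 1749 K (t = 17.49):
  G = 99.47·ln 17.49 − 161.1 = 99.47·2.8616 − 161.1 = 123.546.
Gain = 123.546 / 239.099 = 0.5167 → 0.517.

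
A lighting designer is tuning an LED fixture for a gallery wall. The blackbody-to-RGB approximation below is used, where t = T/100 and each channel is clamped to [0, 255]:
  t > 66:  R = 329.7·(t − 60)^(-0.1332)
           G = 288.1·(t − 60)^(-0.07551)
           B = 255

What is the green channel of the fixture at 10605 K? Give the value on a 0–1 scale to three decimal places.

t = 10605/100 = 106.05; the t > 66 branch applies.
G = 288.1·(106.05 − 60)^(-0.07551) = 288.1·46.05^(-0.07551) = 288.1·0.74888 = 215.751.
On a 0–1 scale: 215.751/255 = 0.8461 → 0.846.

0.846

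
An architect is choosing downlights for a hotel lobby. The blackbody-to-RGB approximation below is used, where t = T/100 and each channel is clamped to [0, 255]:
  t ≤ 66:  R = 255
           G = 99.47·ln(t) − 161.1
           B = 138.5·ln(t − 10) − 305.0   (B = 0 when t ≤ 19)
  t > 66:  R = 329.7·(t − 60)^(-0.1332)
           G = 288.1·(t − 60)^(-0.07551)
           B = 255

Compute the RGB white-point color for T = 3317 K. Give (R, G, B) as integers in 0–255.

t = 3317/100 = 33.17; the t ≤ 66 branch applies.
R = 255 by definition for t ≤ 66.
G = 99.47·ln 33.17 − 161.1 = 99.47·3.5016 − 161.1 = 187.209.
B = 138.5·ln(33.17 − 10) − 305.0 = 138.5·ln 23.17 − 305.0 = 138.5·3.1429 − 305.0 = 130.286.
Rounded: (255, 187, 130).

(255, 187, 130)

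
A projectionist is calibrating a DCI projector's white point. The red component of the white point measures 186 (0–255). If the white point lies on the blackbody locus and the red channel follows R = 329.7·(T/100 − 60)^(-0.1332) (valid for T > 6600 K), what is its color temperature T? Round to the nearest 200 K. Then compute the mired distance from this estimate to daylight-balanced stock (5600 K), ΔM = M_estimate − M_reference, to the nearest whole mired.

(t − 60)^(-0.1332) = 186/329.7 = 0.56415.
t − 60 = 0.56415^(1/-0.1332) = 0.56415^(-7.508) = 73.521, so t = 133.521.
T = 100·t = 13352 K → 13400 K to the nearest 200 K.
M_estimate = 10⁶/13400 = 74.63; M_reference = 10⁶/5600 = 178.57.
ΔM = 74.63 − 178.57 = -103.94 → -104 mireds.

-104 mireds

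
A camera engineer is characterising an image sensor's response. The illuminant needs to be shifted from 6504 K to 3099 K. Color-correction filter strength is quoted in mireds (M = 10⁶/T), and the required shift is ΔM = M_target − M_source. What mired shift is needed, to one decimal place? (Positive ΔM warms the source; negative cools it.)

+168.9 mireds

M_source = 10⁶/6504 = 153.752; M_target = 10⁶/3099 = 322.685.
ΔM = 322.685 − 153.752 = 168.933 → +168.9 mireds, a warming shift.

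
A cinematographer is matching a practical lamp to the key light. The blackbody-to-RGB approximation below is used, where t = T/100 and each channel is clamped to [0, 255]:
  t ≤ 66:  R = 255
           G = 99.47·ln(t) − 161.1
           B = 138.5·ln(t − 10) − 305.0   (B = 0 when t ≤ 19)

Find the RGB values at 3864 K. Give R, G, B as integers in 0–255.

R=255, G=202, B=160

t = 3864/100 = 38.64; the t ≤ 66 branch applies.
R = 255 by definition for t ≤ 66.
G = 99.47·ln 38.64 − 161.1 = 99.47·3.6543 − 161.1 = 202.392.
B = 138.5·ln(38.64 − 10) − 305.0 = 138.5·ln 28.64 − 305.0 = 138.5·3.3548 − 305.0 = 159.640.
Rounded: (255, 202, 160).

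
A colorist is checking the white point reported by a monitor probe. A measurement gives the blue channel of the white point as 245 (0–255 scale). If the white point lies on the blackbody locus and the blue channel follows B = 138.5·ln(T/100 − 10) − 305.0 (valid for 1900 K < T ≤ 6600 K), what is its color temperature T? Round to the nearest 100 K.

6300 K

ln(t − 10) = (245 + 305.0) / 138.5 = 3.9711.
t − 10 = e^3.9711 = 53.044, so t = 63.044.
T = 100·t = 6304 K → 6300 K to the nearest 100 K.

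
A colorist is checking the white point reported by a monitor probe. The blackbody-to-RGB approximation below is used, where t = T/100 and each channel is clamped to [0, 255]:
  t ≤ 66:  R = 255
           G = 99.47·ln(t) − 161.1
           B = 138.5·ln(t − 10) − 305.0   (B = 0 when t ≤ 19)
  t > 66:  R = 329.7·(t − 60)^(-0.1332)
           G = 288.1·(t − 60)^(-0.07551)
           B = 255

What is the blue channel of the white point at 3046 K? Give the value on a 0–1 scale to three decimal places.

0.443

t = 3046/100 = 30.46; the t ≤ 66 branch applies.
B = 138.5·ln(30.46 − 10) − 305.0 = 138.5·ln 20.46 − 305.0 = 138.5·3.0185 − 305.0 = 113.058.
On a 0–1 scale: 113.058/255 = 0.4434 → 0.443.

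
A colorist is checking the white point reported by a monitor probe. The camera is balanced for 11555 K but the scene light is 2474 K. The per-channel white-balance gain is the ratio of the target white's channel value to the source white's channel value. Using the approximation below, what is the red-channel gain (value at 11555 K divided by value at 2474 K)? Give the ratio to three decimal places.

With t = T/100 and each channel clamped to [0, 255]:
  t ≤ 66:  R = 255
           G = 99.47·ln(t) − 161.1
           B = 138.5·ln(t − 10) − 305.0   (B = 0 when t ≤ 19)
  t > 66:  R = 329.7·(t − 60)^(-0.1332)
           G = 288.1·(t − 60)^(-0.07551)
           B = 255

0.757

At 2474 K (t = 24.74):
  R = 255 by definition for t ≤ 66.
At 11555 K (t = 115.55):
  R = 329.7·(115.55 − 60)^(-0.1332) = 329.7·55.55^(-0.1332) = 329.7·0.58561 = 193.075.
Gain = 193.075 / 255.000 = 0.7572 → 0.757.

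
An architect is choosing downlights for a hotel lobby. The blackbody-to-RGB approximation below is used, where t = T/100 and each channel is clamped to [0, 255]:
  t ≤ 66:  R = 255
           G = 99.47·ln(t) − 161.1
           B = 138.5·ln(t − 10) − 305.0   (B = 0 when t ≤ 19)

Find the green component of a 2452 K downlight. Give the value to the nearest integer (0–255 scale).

157

t = 2452/100 = 24.52; the t ≤ 66 branch applies.
G = 99.47·ln 24.52 − 161.1 = 99.47·3.1995 − 161.1 = 157.153.
Rounded: 157.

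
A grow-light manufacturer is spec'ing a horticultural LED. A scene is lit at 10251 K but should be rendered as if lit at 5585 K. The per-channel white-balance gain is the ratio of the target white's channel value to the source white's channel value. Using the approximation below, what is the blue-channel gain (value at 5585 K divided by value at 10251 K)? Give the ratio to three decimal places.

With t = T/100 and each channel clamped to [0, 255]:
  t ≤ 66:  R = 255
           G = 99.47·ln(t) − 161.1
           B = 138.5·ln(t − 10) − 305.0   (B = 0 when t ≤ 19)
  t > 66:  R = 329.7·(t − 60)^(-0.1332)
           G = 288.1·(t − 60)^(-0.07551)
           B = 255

At 10251 K (t = 102.51):
  B = 255 by definition for t > 66.
At 5585 K (t = 55.85):
  B = 138.5·ln(55.85 − 10) − 305.0 = 138.5·ln 45.85 − 305.0 = 138.5·3.8254 − 305.0 = 224.814.
Gain = 224.814 / 255.000 = 0.8816 → 0.882.

0.882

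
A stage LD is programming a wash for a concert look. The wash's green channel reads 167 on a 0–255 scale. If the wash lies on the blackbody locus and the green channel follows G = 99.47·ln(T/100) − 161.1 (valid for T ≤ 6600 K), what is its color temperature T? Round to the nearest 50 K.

2700 K

ln t = (167 + 161.1) / 99.47 = 3.2985.
t = e^3.2985 = 27.072.
T = 100·t = 2707 K → 2700 K to the nearest 50 K.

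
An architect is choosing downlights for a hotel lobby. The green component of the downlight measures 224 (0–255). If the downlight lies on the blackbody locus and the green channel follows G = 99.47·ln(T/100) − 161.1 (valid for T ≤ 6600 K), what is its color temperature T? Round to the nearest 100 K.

ln t = (224 + 161.1) / 99.47 = 3.8715.
t = e^3.8715 = 48.015.
T = 100·t = 4802 K → 4800 K to the nearest 100 K.

4800 K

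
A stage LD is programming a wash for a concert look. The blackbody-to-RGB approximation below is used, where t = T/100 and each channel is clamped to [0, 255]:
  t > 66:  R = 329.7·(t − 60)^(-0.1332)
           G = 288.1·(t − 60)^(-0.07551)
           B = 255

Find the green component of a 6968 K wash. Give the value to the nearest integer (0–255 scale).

243

t = 6968/100 = 69.68; the t > 66 branch applies.
G = 288.1·(69.68 − 60)^(-0.07551) = 288.1·9.68^(-0.07551) = 288.1·0.84247 = 242.717.
Rounded: 243.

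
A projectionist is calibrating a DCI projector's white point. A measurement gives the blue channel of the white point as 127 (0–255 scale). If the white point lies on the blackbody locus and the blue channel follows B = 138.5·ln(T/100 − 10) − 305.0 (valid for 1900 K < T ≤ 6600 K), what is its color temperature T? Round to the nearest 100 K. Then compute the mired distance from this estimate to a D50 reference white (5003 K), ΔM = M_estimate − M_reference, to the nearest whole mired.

+103 mireds

ln(t − 10) = (127 + 305.0) / 138.5 = 3.1191.
t − 10 = e^3.1191 = 22.627, so t = 32.627.
T = 100·t = 3263 K → 3300 K to the nearest 100 K.
M_estimate = 10⁶/3300 = 303.03; M_reference = 10⁶/5003 = 199.88.
ΔM = 303.03 − 199.88 = 103.15 → +103 mireds.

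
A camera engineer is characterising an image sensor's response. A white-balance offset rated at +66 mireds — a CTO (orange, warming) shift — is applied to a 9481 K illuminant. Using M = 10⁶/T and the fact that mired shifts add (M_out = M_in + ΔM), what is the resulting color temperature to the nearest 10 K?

M_in = 10⁶/9481 = 105.47 mireds.
M_out = 105.47 + (+66) = 171.47 mireds.
T_out = 10⁶/171.47 = 5831.8 K → 5830 K.

5830 K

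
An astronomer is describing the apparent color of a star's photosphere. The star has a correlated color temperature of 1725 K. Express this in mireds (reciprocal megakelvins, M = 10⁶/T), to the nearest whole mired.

580 mireds

M = 10⁶ / 1725 = 579.710 → 580 mireds.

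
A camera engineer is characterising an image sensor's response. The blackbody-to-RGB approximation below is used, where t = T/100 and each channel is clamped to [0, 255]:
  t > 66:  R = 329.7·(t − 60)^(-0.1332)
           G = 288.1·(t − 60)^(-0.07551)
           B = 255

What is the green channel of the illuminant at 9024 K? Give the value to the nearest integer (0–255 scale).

t = 9024/100 = 90.24; the t > 66 branch applies.
G = 288.1·(90.24 − 60)^(-0.07551) = 288.1·30.24^(-0.07551) = 288.1·0.77304 = 222.712.
Rounded: 223.

223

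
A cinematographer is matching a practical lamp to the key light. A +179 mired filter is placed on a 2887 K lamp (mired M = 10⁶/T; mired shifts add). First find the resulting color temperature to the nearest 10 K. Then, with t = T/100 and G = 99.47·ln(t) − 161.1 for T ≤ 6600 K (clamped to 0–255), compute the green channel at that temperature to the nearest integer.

132

M_in = 10⁶/2887 = 346.38; M_out = 346.38 + (+179) = 525.38.
T_out = 10⁶/525.38 = 1903.4 K → 1900 K; t = 19.
G = 99.47·ln 19 − 161.1 = 99.47·2.9444 − 161.1 = 131.783.
Rounded: 132.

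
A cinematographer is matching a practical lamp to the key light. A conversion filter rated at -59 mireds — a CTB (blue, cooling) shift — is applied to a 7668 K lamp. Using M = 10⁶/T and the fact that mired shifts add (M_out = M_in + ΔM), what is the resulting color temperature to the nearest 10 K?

14000 K

M_in = 10⁶/7668 = 130.41 mireds.
M_out = 130.41 + (-59) = 71.41 mireds.
T_out = 10⁶/71.41 = 14003.2 K → 14000 K.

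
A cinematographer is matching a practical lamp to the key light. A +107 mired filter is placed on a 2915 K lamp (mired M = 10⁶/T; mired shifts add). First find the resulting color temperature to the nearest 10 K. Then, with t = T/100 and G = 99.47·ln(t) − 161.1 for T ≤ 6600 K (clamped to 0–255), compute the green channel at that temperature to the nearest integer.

147

M_in = 10⁶/2915 = 343.05; M_out = 343.05 + (+107) = 450.05.
T_out = 10⁶/450.05 = 2222.0 K → 2220 K; t = 22.2.
G = 99.47·ln 22.2 − 161.1 = 99.47·3.1001 − 161.1 = 147.266.
Rounded: 147.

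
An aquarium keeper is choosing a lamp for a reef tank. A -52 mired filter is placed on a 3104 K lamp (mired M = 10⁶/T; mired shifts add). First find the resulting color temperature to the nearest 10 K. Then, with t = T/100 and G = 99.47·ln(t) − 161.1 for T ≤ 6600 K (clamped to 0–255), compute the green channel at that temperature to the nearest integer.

M_in = 10⁶/3104 = 322.16; M_out = 322.16 + (-52) = 270.16.
T_out = 10⁶/270.16 = 3701.4 K → 3700 K; t = 37.
G = 99.47·ln 37 − 161.1 = 99.47·3.6109 − 161.1 = 198.078.
Rounded: 198.

198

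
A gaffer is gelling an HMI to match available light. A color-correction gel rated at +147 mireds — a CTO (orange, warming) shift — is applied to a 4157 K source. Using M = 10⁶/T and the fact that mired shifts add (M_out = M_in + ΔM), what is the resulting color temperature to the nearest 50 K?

M_in = 10⁶/4157 = 240.56 mireds.
M_out = 240.56 + (+147) = 387.56 mireds.
T_out = 10⁶/387.56 = 2580.3 K → 2600 K.

2600 K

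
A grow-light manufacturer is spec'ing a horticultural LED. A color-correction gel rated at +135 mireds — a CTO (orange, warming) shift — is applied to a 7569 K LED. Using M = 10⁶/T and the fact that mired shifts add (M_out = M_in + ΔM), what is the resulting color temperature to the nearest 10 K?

3740 K

M_in = 10⁶/7569 = 132.12 mireds.
M_out = 132.12 + (+135) = 267.12 mireds.
T_out = 10⁶/267.12 = 3743.7 K → 3740 K.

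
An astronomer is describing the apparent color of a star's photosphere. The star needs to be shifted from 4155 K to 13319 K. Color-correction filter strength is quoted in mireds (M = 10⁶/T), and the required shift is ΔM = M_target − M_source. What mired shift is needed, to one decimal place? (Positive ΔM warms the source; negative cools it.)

M_source = 10⁶/4155 = 240.674; M_target = 10⁶/13319 = 75.081.
ΔM = 75.081 − 240.674 = -165.593 → -165.6 mireds, a cooling shift.

-165.6 mireds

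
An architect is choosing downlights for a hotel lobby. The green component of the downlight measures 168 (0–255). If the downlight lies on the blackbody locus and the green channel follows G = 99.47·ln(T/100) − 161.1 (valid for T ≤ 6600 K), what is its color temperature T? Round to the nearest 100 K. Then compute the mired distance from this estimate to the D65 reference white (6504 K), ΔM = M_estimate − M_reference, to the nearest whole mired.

+217 mireds

ln t = (168 + 161.1) / 99.47 = 3.3085.
t = e^3.3085 = 27.345.
T = 100·t = 2735 K → 2700 K to the nearest 100 K.
M_estimate = 10⁶/2700 = 370.37; M_reference = 10⁶/6504 = 153.75.
ΔM = 370.37 − 153.75 = 216.62 → +217 mireds.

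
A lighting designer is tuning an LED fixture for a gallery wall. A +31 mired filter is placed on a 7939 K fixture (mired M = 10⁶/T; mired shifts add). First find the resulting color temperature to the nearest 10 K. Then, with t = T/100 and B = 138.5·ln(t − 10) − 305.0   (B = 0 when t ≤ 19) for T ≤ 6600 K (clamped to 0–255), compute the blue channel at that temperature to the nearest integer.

247

M_in = 10⁶/7939 = 125.96; M_out = 125.96 + (+31) = 156.96.
T_out = 10⁶/156.96 = 6371.0 K → 6370 K; t = 63.7.
B = 138.5·ln(63.7 − 10) − 305.0 = 138.5·ln 53.7 − 305.0 = 138.5·3.9834 − 305.0 = 246.703.
Rounded: 247.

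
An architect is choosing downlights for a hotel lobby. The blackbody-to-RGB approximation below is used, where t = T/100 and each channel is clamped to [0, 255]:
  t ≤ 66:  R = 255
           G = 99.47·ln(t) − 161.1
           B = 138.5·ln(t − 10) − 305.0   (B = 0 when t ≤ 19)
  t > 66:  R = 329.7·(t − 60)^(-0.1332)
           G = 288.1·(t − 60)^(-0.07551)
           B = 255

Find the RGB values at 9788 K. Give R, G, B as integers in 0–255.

t = 9788/100 = 97.88; the t > 66 branch applies.
R = 329.7·(97.88 − 60)^(-0.1332) = 329.7·37.88^(-0.1332) = 329.7·0.61625 = 203.177.
G = 288.1·(97.88 − 60)^(-0.07551) = 288.1·37.88^(-0.07551) = 288.1·0.76000 = 218.956.
B = 255 by definition for t > 66.
Rounded: (203, 219, 255).

R=203, G=219, B=255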